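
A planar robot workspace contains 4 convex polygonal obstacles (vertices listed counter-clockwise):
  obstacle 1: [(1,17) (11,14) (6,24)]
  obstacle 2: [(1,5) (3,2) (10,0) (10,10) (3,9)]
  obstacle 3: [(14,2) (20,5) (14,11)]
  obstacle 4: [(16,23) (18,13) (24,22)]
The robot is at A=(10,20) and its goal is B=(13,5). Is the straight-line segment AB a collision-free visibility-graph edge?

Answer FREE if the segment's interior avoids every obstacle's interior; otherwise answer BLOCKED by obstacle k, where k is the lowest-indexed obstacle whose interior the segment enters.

FREE

Obstacle 1 [(1,17) (11,14) (6,24)]:
  edge (1,17)–(11,14): clear
  edge (11,14)–(6,24): clear
  edge (6,24)–(1,17): clear
  midpoint (23/2,25/2) outside
  → clear
Obstacle 2 [(1,5) (3,2) (10,0) (10,10) (3,9)]:
  edge (1,5)–(3,2): clear
  edge (3,2)–(10,0): clear
  edge (10,0)–(10,10): clear
  edge (10,10)–(3,9): clear
  edge (3,9)–(1,5): clear
  midpoint (23/2,25/2) outside
  → clear
Obstacle 3 [(14,2) (20,5) (14,11)]:
  edge (14,2)–(20,5): clear
  edge (20,5)–(14,11): clear
  edge (14,11)–(14,2): clear
  midpoint (23/2,25/2) outside
  → clear
Obstacle 4 [(16,23) (18,13) (24,22)]:
  edge (16,23)–(18,13): clear
  edge (18,13)–(24,22): clear
  edge (24,22)–(16,23): clear
  midpoint (23/2,25/2) outside
  → clear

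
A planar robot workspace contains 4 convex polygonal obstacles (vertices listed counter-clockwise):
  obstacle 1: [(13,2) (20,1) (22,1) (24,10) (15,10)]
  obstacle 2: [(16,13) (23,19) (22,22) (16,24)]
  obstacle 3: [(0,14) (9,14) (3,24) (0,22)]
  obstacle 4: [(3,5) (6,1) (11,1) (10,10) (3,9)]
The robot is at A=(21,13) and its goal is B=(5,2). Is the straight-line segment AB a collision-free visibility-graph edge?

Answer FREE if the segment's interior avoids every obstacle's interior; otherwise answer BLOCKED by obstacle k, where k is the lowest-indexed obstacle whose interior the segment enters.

BLOCKED by obstacle 1

Obstacle 1 [(13,2) (20,1) (22,1) (24,10) (15,10)]:
  edge (13,2)–(20,1): clear
  edge (20,1)–(22,1): clear
  edge (22,1)–(24,10): clear
  edge (24,10)–(15,10): crosses AB
  edge (15,10)–(13,2): crosses AB
  → BLOCKED
Obstacle 2 [(16,13) (23,19) (22,22) (16,24)]:
  edge (16,13)–(23,19): clear
  edge (23,19)–(22,22): clear
  edge (22,22)–(16,24): clear
  edge (16,24)–(16,13): clear
  midpoint (13,15/2) outside
  → clear
Obstacle 3 [(0,14) (9,14) (3,24) (0,22)]:
  edge (0,14)–(9,14): clear
  edge (9,14)–(3,24): clear
  edge (3,24)–(0,22): clear
  edge (0,22)–(0,14): clear
  midpoint (13,15/2) outside
  → clear
Obstacle 4 [(3,5) (6,1) (11,1) (10,10) (3,9)]:
  edge (3,5)–(6,1): crosses AB
  edge (6,1)–(11,1): clear
  edge (11,1)–(10,10): crosses AB
  edge (10,10)–(3,9): clear
  edge (3,9)–(3,5): clear
  → BLOCKED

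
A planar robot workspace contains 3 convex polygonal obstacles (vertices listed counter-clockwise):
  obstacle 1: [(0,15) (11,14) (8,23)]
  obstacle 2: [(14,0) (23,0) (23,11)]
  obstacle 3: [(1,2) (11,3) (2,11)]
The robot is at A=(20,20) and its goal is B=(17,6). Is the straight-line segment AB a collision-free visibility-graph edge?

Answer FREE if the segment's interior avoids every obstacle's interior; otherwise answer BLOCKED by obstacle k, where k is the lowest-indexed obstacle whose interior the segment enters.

Obstacle 1 [(0,15) (11,14) (8,23)]:
  edge (0,15)–(11,14): clear
  edge (11,14)–(8,23): clear
  edge (8,23)–(0,15): clear
  midpoint (37/2,13) outside
  → clear
Obstacle 2 [(14,0) (23,0) (23,11)]:
  edge (14,0)–(23,0): clear
  edge (23,0)–(23,11): clear
  edge (23,11)–(14,0): clear
  midpoint (37/2,13) outside
  → clear
Obstacle 3 [(1,2) (11,3) (2,11)]:
  edge (1,2)–(11,3): clear
  edge (11,3)–(2,11): clear
  edge (2,11)–(1,2): clear
  midpoint (37/2,13) outside
  → clear

FREE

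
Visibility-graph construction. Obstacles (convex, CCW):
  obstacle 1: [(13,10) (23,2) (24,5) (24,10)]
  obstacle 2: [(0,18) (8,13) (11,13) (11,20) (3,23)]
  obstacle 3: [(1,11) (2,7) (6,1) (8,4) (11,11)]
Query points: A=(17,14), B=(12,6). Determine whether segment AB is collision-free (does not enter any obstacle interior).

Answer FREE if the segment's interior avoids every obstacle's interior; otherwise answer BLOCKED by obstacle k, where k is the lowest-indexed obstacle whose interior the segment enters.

Obstacle 1 [(13,10) (23,2) (24,5) (24,10)]:
  edge (13,10)–(23,2): crosses AB
  edge (23,2)–(24,5): clear
  edge (24,5)–(24,10): clear
  edge (24,10)–(13,10): crosses AB
  → BLOCKED
Obstacle 2 [(0,18) (8,13) (11,13) (11,20) (3,23)]:
  edge (0,18)–(8,13): clear
  edge (8,13)–(11,13): clear
  edge (11,13)–(11,20): clear
  edge (11,20)–(3,23): clear
  edge (3,23)–(0,18): clear
  midpoint (29/2,10) outside
  → clear
Obstacle 3 [(1,11) (2,7) (6,1) (8,4) (11,11)]:
  edge (1,11)–(2,7): clear
  edge (2,7)–(6,1): clear
  edge (6,1)–(8,4): clear
  edge (8,4)–(11,11): clear
  edge (11,11)–(1,11): clear
  midpoint (29/2,10) outside
  → clear

BLOCKED by obstacle 1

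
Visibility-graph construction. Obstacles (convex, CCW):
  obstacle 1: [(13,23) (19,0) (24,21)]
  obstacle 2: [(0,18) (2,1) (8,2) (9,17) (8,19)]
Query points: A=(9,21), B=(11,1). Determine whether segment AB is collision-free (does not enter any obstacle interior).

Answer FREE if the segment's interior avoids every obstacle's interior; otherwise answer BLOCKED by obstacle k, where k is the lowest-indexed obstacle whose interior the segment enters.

FREE

Obstacle 1 [(13,23) (19,0) (24,21)]:
  edge (13,23)–(19,0): clear
  edge (19,0)–(24,21): clear
  edge (24,21)–(13,23): clear
  midpoint (10,11) outside
  → clear
Obstacle 2 [(0,18) (2,1) (8,2) (9,17) (8,19)]:
  edge (0,18)–(2,1): clear
  edge (2,1)–(8,2): clear
  edge (8,2)–(9,17): clear
  edge (9,17)–(8,19): clear
  edge (8,19)–(0,18): clear
  midpoint (10,11) outside
  → clear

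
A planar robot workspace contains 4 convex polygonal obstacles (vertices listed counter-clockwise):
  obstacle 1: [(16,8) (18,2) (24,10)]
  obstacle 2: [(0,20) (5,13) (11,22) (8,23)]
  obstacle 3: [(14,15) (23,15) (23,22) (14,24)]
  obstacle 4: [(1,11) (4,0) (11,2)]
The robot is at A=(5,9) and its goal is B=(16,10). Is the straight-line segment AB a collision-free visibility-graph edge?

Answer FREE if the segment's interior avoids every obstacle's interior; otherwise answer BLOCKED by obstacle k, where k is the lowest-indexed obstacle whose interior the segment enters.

Obstacle 1 [(16,8) (18,2) (24,10)]:
  edge (16,8)–(18,2): clear
  edge (18,2)–(24,10): clear
  edge (24,10)–(16,8): clear
  midpoint (21/2,19/2) outside
  → clear
Obstacle 2 [(0,20) (5,13) (11,22) (8,23)]:
  edge (0,20)–(5,13): clear
  edge (5,13)–(11,22): clear
  edge (11,22)–(8,23): clear
  edge (8,23)–(0,20): clear
  midpoint (21/2,19/2) outside
  → clear
Obstacle 3 [(14,15) (23,15) (23,22) (14,24)]:
  edge (14,15)–(23,15): clear
  edge (23,15)–(23,22): clear
  edge (23,22)–(14,24): clear
  edge (14,24)–(14,15): clear
  midpoint (21/2,19/2) outside
  → clear
Obstacle 4 [(1,11) (4,0) (11,2)]:
  edge (1,11)–(4,0): clear
  edge (4,0)–(11,2): clear
  edge (11,2)–(1,11): clear
  midpoint (21/2,19/2) outside
  → clear

FREE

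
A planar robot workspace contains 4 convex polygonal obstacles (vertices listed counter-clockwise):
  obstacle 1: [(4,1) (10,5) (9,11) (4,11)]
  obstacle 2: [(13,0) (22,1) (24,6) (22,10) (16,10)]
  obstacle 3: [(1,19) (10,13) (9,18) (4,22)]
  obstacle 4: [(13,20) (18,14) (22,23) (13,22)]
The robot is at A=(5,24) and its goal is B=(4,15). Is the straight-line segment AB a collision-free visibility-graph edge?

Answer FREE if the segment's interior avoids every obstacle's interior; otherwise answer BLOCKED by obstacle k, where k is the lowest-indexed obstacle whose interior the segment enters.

Obstacle 1 [(4,1) (10,5) (9,11) (4,11)]:
  edge (4,1)–(10,5): clear
  edge (10,5)–(9,11): clear
  edge (9,11)–(4,11): clear
  edge (4,11)–(4,1): clear
  midpoint (9/2,39/2) outside
  → clear
Obstacle 2 [(13,0) (22,1) (24,6) (22,10) (16,10)]:
  edge (13,0)–(22,1): clear
  edge (22,1)–(24,6): clear
  edge (24,6)–(22,10): clear
  edge (22,10)–(16,10): clear
  edge (16,10)–(13,0): clear
  midpoint (9/2,39/2) outside
  → clear
Obstacle 3 [(1,19) (10,13) (9,18) (4,22)]:
  edge (1,19)–(10,13): crosses AB
  edge (10,13)–(9,18): clear
  edge (9,18)–(4,22): crosses AB
  edge (4,22)–(1,19): clear
  → BLOCKED
Obstacle 4 [(13,20) (18,14) (22,23) (13,22)]:
  edge (13,20)–(18,14): clear
  edge (18,14)–(22,23): clear
  edge (22,23)–(13,22): clear
  edge (13,22)–(13,20): clear
  midpoint (9/2,39/2) outside
  → clear

BLOCKED by obstacle 3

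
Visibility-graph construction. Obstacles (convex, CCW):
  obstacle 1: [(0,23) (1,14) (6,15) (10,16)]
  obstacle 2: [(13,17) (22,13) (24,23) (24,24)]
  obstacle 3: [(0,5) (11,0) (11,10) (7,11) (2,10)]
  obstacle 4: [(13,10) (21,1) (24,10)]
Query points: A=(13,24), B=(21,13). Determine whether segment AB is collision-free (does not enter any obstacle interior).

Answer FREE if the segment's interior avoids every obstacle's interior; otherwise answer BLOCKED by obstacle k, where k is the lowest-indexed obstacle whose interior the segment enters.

Obstacle 1 [(0,23) (1,14) (6,15) (10,16)]:
  edge (0,23)–(1,14): clear
  edge (1,14)–(6,15): clear
  edge (6,15)–(10,16): clear
  edge (10,16)–(0,23): clear
  midpoint (17,37/2) outside
  → clear
Obstacle 2 [(13,17) (22,13) (24,23) (24,24)]:
  edge (13,17)–(22,13): crosses AB
  edge (22,13)–(24,23): clear
  edge (24,23)–(24,24): clear
  edge (24,24)–(13,17): crosses AB
  → BLOCKED
Obstacle 3 [(0,5) (11,0) (11,10) (7,11) (2,10)]:
  edge (0,5)–(11,0): clear
  edge (11,0)–(11,10): clear
  edge (11,10)–(7,11): clear
  edge (7,11)–(2,10): clear
  edge (2,10)–(0,5): clear
  midpoint (17,37/2) outside
  → clear
Obstacle 4 [(13,10) (21,1) (24,10)]:
  edge (13,10)–(21,1): clear
  edge (21,1)–(24,10): clear
  edge (24,10)–(13,10): clear
  midpoint (17,37/2) outside
  → clear

BLOCKED by obstacle 2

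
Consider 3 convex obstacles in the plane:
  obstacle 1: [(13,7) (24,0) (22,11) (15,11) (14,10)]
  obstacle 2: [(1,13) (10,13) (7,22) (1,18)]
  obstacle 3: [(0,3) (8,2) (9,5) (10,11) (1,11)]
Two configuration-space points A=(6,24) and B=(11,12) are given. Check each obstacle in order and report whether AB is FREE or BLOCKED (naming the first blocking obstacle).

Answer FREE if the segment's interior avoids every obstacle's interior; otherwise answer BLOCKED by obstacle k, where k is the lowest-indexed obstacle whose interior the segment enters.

BLOCKED by obstacle 2

Obstacle 1 [(13,7) (24,0) (22,11) (15,11) (14,10)]:
  edge (13,7)–(24,0): clear
  edge (24,0)–(22,11): clear
  edge (22,11)–(15,11): clear
  edge (15,11)–(14,10): clear
  edge (14,10)–(13,7): clear
  midpoint (17/2,18) outside
  → clear
Obstacle 2 [(1,13) (10,13) (7,22) (1,18)]:
  edge (1,13)–(10,13): clear
  edge (10,13)–(7,22): crosses AB
  edge (7,22)–(1,18): crosses AB
  edge (1,18)–(1,13): clear
  → BLOCKED
Obstacle 3 [(0,3) (8,2) (9,5) (10,11) (1,11)]:
  edge (0,3)–(8,2): clear
  edge (8,2)–(9,5): clear
  edge (9,5)–(10,11): clear
  edge (10,11)–(1,11): clear
  edge (1,11)–(0,3): clear
  midpoint (17/2,18) outside
  → clear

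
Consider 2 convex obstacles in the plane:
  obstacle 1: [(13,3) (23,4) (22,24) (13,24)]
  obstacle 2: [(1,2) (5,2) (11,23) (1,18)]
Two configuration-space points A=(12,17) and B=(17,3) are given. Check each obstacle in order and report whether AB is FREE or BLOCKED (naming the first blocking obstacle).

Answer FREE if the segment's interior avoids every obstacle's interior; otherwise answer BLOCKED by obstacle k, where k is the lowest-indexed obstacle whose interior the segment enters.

BLOCKED by obstacle 1

Obstacle 1 [(13,3) (23,4) (22,24) (13,24)]:
  edge (13,3)–(23,4): crosses AB
  edge (23,4)–(22,24): clear
  edge (22,24)–(13,24): clear
  edge (13,24)–(13,3): crosses AB
  → BLOCKED
Obstacle 2 [(1,2) (5,2) (11,23) (1,18)]:
  edge (1,2)–(5,2): clear
  edge (5,2)–(11,23): clear
  edge (11,23)–(1,18): clear
  edge (1,18)–(1,2): clear
  midpoint (29/2,10) outside
  → clear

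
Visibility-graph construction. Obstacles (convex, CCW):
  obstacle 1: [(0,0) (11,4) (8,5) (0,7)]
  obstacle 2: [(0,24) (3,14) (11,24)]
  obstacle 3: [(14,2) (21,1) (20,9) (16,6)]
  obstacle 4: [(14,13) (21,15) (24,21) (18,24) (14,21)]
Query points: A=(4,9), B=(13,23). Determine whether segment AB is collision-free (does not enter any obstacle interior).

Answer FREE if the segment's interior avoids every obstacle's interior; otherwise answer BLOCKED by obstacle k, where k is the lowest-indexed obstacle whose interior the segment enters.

Obstacle 1 [(0,0) (11,4) (8,5) (0,7)]:
  edge (0,0)–(11,4): clear
  edge (11,4)–(8,5): clear
  edge (8,5)–(0,7): clear
  edge (0,7)–(0,0): clear
  midpoint (17/2,16) outside
  → clear
Obstacle 2 [(0,24) (3,14) (11,24)]:
  edge (0,24)–(3,14): clear
  edge (3,14)–(11,24): clear
  edge (11,24)–(0,24): clear
  midpoint (17/2,16) outside
  → clear
Obstacle 3 [(14,2) (21,1) (20,9) (16,6)]:
  edge (14,2)–(21,1): clear
  edge (21,1)–(20,9): clear
  edge (20,9)–(16,6): clear
  edge (16,6)–(14,2): clear
  midpoint (17/2,16) outside
  → clear
Obstacle 4 [(14,13) (21,15) (24,21) (18,24) (14,21)]:
  edge (14,13)–(21,15): clear
  edge (21,15)–(24,21): clear
  edge (24,21)–(18,24): clear
  edge (18,24)–(14,21): clear
  edge (14,21)–(14,13): clear
  midpoint (17/2,16) outside
  → clear

FREE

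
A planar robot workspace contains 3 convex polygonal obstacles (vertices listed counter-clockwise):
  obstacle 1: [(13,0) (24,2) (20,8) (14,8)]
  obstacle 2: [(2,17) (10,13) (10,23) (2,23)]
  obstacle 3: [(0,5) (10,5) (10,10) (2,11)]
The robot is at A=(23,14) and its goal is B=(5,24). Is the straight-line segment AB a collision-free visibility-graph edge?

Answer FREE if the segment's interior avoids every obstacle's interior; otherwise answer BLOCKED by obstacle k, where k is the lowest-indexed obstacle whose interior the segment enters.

Obstacle 1 [(13,0) (24,2) (20,8) (14,8)]:
  edge (13,0)–(24,2): clear
  edge (24,2)–(20,8): clear
  edge (20,8)–(14,8): clear
  edge (14,8)–(13,0): clear
  midpoint (14,19) outside
  → clear
Obstacle 2 [(2,17) (10,13) (10,23) (2,23)]:
  edge (2,17)–(10,13): clear
  edge (10,13)–(10,23): crosses AB
  edge (10,23)–(2,23): crosses AB
  edge (2,23)–(2,17): clear
  → BLOCKED
Obstacle 3 [(0,5) (10,5) (10,10) (2,11)]:
  edge (0,5)–(10,5): clear
  edge (10,5)–(10,10): clear
  edge (10,10)–(2,11): clear
  edge (2,11)–(0,5): clear
  midpoint (14,19) outside
  → clear

BLOCKED by obstacle 2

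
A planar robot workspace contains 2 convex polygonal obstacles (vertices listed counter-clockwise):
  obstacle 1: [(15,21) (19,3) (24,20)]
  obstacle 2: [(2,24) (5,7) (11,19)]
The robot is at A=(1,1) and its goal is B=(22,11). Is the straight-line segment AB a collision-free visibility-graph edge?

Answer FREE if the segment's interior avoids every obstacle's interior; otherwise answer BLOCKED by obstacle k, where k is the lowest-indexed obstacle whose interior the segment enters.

Obstacle 1 [(15,21) (19,3) (24,20)]:
  edge (15,21)–(19,3): crosses AB
  edge (19,3)–(24,20): crosses AB
  edge (24,20)–(15,21): clear
  → BLOCKED
Obstacle 2 [(2,24) (5,7) (11,19)]:
  edge (2,24)–(5,7): clear
  edge (5,7)–(11,19): clear
  edge (11,19)–(2,24): clear
  midpoint (23/2,6) outside
  → clear

BLOCKED by obstacle 1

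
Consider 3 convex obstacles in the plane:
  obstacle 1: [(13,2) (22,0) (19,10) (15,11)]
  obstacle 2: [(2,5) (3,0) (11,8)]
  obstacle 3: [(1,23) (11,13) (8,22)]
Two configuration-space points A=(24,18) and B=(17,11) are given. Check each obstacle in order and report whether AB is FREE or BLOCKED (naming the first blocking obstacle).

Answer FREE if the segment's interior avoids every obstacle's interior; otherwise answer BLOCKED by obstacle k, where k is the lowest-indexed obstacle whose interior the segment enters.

FREE

Obstacle 1 [(13,2) (22,0) (19,10) (15,11)]:
  edge (13,2)–(22,0): clear
  edge (22,0)–(19,10): clear
  edge (19,10)–(15,11): clear
  edge (15,11)–(13,2): clear
  midpoint (41/2,29/2) outside
  → clear
Obstacle 2 [(2,5) (3,0) (11,8)]:
  edge (2,5)–(3,0): clear
  edge (3,0)–(11,8): clear
  edge (11,8)–(2,5): clear
  midpoint (41/2,29/2) outside
  → clear
Obstacle 3 [(1,23) (11,13) (8,22)]:
  edge (1,23)–(11,13): clear
  edge (11,13)–(8,22): clear
  edge (8,22)–(1,23): clear
  midpoint (41/2,29/2) outside
  → clear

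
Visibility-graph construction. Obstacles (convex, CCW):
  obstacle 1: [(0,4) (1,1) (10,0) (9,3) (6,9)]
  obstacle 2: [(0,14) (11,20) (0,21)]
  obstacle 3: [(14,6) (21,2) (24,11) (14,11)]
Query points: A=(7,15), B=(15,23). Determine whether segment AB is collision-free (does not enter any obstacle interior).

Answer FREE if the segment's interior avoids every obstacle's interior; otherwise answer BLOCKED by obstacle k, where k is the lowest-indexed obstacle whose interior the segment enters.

Obstacle 1 [(0,4) (1,1) (10,0) (9,3) (6,9)]:
  edge (0,4)–(1,1): clear
  edge (1,1)–(10,0): clear
  edge (10,0)–(9,3): clear
  edge (9,3)–(6,9): clear
  edge (6,9)–(0,4): clear
  midpoint (11,19) outside
  → clear
Obstacle 2 [(0,14) (11,20) (0,21)]:
  edge (0,14)–(11,20): clear
  edge (11,20)–(0,21): clear
  edge (0,21)–(0,14): clear
  midpoint (11,19) outside
  → clear
Obstacle 3 [(14,6) (21,2) (24,11) (14,11)]:
  edge (14,6)–(21,2): clear
  edge (21,2)–(24,11): clear
  edge (24,11)–(14,11): clear
  edge (14,11)–(14,6): clear
  midpoint (11,19) outside
  → clear

FREE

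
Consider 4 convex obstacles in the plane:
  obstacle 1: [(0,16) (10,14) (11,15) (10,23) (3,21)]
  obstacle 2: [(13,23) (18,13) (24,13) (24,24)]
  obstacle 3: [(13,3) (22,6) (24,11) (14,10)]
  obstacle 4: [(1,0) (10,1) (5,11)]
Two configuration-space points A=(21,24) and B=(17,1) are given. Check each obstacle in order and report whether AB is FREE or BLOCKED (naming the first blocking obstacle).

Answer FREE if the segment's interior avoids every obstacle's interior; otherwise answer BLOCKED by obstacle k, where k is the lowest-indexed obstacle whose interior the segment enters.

Obstacle 1 [(0,16) (10,14) (11,15) (10,23) (3,21)]:
  edge (0,16)–(10,14): clear
  edge (10,14)–(11,15): clear
  edge (11,15)–(10,23): clear
  edge (10,23)–(3,21): clear
  edge (3,21)–(0,16): clear
  midpoint (19,25/2) outside
  → clear
Obstacle 2 [(13,23) (18,13) (24,13) (24,24)]:
  edge (13,23)–(18,13): clear
  edge (18,13)–(24,13): crosses AB
  edge (24,13)–(24,24): clear
  edge (24,24)–(13,23): crosses AB
  → BLOCKED
Obstacle 3 [(13,3) (22,6) (24,11) (14,10)]:
  edge (13,3)–(22,6): crosses AB
  edge (22,6)–(24,11): clear
  edge (24,11)–(14,10): crosses AB
  edge (14,10)–(13,3): clear
  → BLOCKED
Obstacle 4 [(1,0) (10,1) (5,11)]:
  edge (1,0)–(10,1): clear
  edge (10,1)–(5,11): clear
  edge (5,11)–(1,0): clear
  midpoint (19,25/2) outside
  → clear

BLOCKED by obstacle 2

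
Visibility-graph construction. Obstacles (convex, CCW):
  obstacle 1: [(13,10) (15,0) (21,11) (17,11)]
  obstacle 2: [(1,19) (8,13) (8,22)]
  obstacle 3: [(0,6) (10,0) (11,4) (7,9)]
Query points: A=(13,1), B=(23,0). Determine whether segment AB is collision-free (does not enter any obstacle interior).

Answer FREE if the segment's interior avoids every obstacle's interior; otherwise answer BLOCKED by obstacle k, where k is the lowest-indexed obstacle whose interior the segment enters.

Obstacle 1 [(13,10) (15,0) (21,11) (17,11)]:
  edge (13,10)–(15,0): crosses AB
  edge (15,0)–(21,11): crosses AB
  edge (21,11)–(17,11): clear
  edge (17,11)–(13,10): clear
  → BLOCKED
Obstacle 2 [(1,19) (8,13) (8,22)]:
  edge (1,19)–(8,13): clear
  edge (8,13)–(8,22): clear
  edge (8,22)–(1,19): clear
  midpoint (18,1/2) outside
  → clear
Obstacle 3 [(0,6) (10,0) (11,4) (7,9)]:
  edge (0,6)–(10,0): clear
  edge (10,0)–(11,4): clear
  edge (11,4)–(7,9): clear
  edge (7,9)–(0,6): clear
  midpoint (18,1/2) outside
  → clear

BLOCKED by obstacle 1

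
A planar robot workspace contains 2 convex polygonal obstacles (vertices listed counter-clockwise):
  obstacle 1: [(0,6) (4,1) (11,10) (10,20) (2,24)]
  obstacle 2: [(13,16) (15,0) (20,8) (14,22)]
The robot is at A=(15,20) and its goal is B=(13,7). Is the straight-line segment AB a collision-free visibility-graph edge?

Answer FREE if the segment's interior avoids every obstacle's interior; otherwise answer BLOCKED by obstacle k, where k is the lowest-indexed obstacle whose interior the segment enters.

Obstacle 1 [(0,6) (4,1) (11,10) (10,20) (2,24)]:
  edge (0,6)–(4,1): clear
  edge (4,1)–(11,10): clear
  edge (11,10)–(10,20): clear
  edge (10,20)–(2,24): clear
  edge (2,24)–(0,6): clear
  midpoint (14,27/2) outside
  → clear
Obstacle 2 [(13,16) (15,0) (20,8) (14,22)]:
  edge (13,16)–(15,0): crosses AB
  edge (15,0)–(20,8): clear
  edge (20,8)–(14,22): crosses AB
  edge (14,22)–(13,16): clear
  → BLOCKED

BLOCKED by obstacle 2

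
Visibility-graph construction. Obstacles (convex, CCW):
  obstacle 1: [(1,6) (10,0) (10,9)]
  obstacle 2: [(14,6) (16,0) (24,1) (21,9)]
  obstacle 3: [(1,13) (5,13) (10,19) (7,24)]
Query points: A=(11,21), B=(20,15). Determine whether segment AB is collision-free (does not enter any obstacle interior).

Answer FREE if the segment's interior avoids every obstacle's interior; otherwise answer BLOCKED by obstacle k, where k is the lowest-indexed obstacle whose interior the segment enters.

Obstacle 1 [(1,6) (10,0) (10,9)]:
  edge (1,6)–(10,0): clear
  edge (10,0)–(10,9): clear
  edge (10,9)–(1,6): clear
  midpoint (31/2,18) outside
  → clear
Obstacle 2 [(14,6) (16,0) (24,1) (21,9)]:
  edge (14,6)–(16,0): clear
  edge (16,0)–(24,1): clear
  edge (24,1)–(21,9): clear
  edge (21,9)–(14,6): clear
  midpoint (31/2,18) outside
  → clear
Obstacle 3 [(1,13) (5,13) (10,19) (7,24)]:
  edge (1,13)–(5,13): clear
  edge (5,13)–(10,19): clear
  edge (10,19)–(7,24): clear
  edge (7,24)–(1,13): clear
  midpoint (31/2,18) outside
  → clear

FREE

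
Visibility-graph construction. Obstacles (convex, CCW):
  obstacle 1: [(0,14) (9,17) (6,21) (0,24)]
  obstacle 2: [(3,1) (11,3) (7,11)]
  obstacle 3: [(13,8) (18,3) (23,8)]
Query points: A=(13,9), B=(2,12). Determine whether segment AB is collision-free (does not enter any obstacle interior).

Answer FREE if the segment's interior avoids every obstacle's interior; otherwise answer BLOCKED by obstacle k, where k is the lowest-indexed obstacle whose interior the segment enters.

BLOCKED by obstacle 2

Obstacle 1 [(0,14) (9,17) (6,21) (0,24)]:
  edge (0,14)–(9,17): clear
  edge (9,17)–(6,21): clear
  edge (6,21)–(0,24): clear
  edge (0,24)–(0,14): clear
  midpoint (15/2,21/2) outside
  → clear
Obstacle 2 [(3,1) (11,3) (7,11)]:
  edge (3,1)–(11,3): clear
  edge (11,3)–(7,11): crosses AB
  edge (7,11)–(3,1): crosses AB
  → BLOCKED
Obstacle 3 [(13,8) (18,3) (23,8)]:
  edge (13,8)–(18,3): clear
  edge (18,3)–(23,8): clear
  edge (23,8)–(13,8): clear
  midpoint (15/2,21/2) outside
  → clear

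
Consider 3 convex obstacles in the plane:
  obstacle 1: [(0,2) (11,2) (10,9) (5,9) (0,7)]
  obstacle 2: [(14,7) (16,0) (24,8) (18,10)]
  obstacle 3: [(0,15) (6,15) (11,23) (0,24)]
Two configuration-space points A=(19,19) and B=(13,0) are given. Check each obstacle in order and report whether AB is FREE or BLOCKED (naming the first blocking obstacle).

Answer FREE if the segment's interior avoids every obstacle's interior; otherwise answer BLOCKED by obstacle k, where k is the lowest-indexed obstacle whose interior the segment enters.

BLOCKED by obstacle 2

Obstacle 1 [(0,2) (11,2) (10,9) (5,9) (0,7)]:
  edge (0,2)–(11,2): clear
  edge (11,2)–(10,9): clear
  edge (10,9)–(5,9): clear
  edge (5,9)–(0,7): clear
  edge (0,7)–(0,2): clear
  midpoint (16,19/2) outside
  → clear
Obstacle 2 [(14,7) (16,0) (24,8) (18,10)]:
  edge (14,7)–(16,0): crosses AB
  edge (16,0)–(24,8): clear
  edge (24,8)–(18,10): clear
  edge (18,10)–(14,7): crosses AB
  → BLOCKED
Obstacle 3 [(0,15) (6,15) (11,23) (0,24)]:
  edge (0,15)–(6,15): clear
  edge (6,15)–(11,23): clear
  edge (11,23)–(0,24): clear
  edge (0,24)–(0,15): clear
  midpoint (16,19/2) outside
  → clear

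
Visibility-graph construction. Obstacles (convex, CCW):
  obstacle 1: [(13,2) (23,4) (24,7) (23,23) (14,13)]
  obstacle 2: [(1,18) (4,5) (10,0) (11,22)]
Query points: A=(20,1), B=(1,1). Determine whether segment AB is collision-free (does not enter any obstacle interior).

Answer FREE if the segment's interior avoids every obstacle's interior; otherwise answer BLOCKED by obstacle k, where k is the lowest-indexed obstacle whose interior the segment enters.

Obstacle 1 [(13,2) (23,4) (24,7) (23,23) (14,13)]:
  edge (13,2)–(23,4): clear
  edge (23,4)–(24,7): clear
  edge (24,7)–(23,23): clear
  edge (23,23)–(14,13): clear
  edge (14,13)–(13,2): clear
  midpoint (21/2,1) outside
  → clear
Obstacle 2 [(1,18) (4,5) (10,0) (11,22)]:
  edge (1,18)–(4,5): clear
  edge (4,5)–(10,0): crosses AB
  edge (10,0)–(11,22): crosses AB
  edge (11,22)–(1,18): clear
  → BLOCKED

BLOCKED by obstacle 2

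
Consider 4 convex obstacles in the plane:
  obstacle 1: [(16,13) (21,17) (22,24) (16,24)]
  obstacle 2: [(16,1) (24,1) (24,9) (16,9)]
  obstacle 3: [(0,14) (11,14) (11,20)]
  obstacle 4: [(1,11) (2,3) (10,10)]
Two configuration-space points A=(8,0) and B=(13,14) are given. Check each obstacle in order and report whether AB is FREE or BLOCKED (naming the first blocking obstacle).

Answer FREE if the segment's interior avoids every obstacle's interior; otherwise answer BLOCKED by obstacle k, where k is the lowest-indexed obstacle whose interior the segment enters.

FREE

Obstacle 1 [(16,13) (21,17) (22,24) (16,24)]:
  edge (16,13)–(21,17): clear
  edge (21,17)–(22,24): clear
  edge (22,24)–(16,24): clear
  edge (16,24)–(16,13): clear
  midpoint (21/2,7) outside
  → clear
Obstacle 2 [(16,1) (24,1) (24,9) (16,9)]:
  edge (16,1)–(24,1): clear
  edge (24,1)–(24,9): clear
  edge (24,9)–(16,9): clear
  edge (16,9)–(16,1): clear
  midpoint (21/2,7) outside
  → clear
Obstacle 3 [(0,14) (11,14) (11,20)]:
  edge (0,14)–(11,14): clear
  edge (11,14)–(11,20): clear
  edge (11,20)–(0,14): clear
  midpoint (21/2,7) outside
  → clear
Obstacle 4 [(1,11) (2,3) (10,10)]:
  edge (1,11)–(2,3): clear
  edge (2,3)–(10,10): clear
  edge (10,10)–(1,11): clear
  midpoint (21/2,7) outside
  → clear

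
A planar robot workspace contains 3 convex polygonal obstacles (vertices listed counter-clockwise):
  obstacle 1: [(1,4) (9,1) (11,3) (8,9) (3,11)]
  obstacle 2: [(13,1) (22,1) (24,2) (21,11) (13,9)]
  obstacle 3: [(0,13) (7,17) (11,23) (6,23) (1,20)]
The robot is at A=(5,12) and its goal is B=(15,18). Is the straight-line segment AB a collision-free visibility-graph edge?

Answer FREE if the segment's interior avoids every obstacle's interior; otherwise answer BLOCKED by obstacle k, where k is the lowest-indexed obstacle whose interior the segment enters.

Obstacle 1 [(1,4) (9,1) (11,3) (8,9) (3,11)]:
  edge (1,4)–(9,1): clear
  edge (9,1)–(11,3): clear
  edge (11,3)–(8,9): clear
  edge (8,9)–(3,11): clear
  edge (3,11)–(1,4): clear
  midpoint (10,15) outside
  → clear
Obstacle 2 [(13,1) (22,1) (24,2) (21,11) (13,9)]:
  edge (13,1)–(22,1): clear
  edge (22,1)–(24,2): clear
  edge (24,2)–(21,11): clear
  edge (21,11)–(13,9): clear
  edge (13,9)–(13,1): clear
  midpoint (10,15) outside
  → clear
Obstacle 3 [(0,13) (7,17) (11,23) (6,23) (1,20)]:
  edge (0,13)–(7,17): clear
  edge (7,17)–(11,23): clear
  edge (11,23)–(6,23): clear
  edge (6,23)–(1,20): clear
  edge (1,20)–(0,13): clear
  midpoint (10,15) outside
  → clear

FREE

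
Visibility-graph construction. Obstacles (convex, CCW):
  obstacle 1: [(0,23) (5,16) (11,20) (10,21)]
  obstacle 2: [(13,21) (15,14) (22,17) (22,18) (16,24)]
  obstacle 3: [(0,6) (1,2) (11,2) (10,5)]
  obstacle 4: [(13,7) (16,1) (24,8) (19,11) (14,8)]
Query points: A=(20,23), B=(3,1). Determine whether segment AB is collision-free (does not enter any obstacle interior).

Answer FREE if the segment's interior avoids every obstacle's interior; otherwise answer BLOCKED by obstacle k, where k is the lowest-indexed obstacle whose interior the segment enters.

Obstacle 1 [(0,23) (5,16) (11,20) (10,21)]:
  edge (0,23)–(5,16): clear
  edge (5,16)–(11,20): clear
  edge (11,20)–(10,21): clear
  edge (10,21)–(0,23): clear
  midpoint (23/2,12) outside
  → clear
Obstacle 2 [(13,21) (15,14) (22,17) (22,18) (16,24)]:
  edge (13,21)–(15,14): crosses AB
  edge (15,14)–(22,17): clear
  edge (22,17)–(22,18): clear
  edge (22,18)–(16,24): crosses AB
  edge (16,24)–(13,21): clear
  → BLOCKED
Obstacle 3 [(0,6) (1,2) (11,2) (10,5)]:
  edge (0,6)–(1,2): clear
  edge (1,2)–(11,2): crosses AB
  edge (11,2)–(10,5): clear
  edge (10,5)–(0,6): crosses AB
  → BLOCKED
Obstacle 4 [(13,7) (16,1) (24,8) (19,11) (14,8)]:
  edge (13,7)–(16,1): clear
  edge (16,1)–(24,8): clear
  edge (24,8)–(19,11): clear
  edge (19,11)–(14,8): clear
  edge (14,8)–(13,7): clear
  midpoint (23/2,12) outside
  → clear

BLOCKED by obstacle 2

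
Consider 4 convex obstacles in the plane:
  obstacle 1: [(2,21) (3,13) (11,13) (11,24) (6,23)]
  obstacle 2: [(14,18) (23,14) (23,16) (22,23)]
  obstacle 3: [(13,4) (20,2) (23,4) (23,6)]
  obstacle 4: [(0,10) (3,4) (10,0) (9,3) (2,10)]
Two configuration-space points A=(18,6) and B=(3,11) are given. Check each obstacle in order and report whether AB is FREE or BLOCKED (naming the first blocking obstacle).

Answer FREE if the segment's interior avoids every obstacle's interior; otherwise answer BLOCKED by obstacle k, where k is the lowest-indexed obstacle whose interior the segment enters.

FREE

Obstacle 1 [(2,21) (3,13) (11,13) (11,24) (6,23)]:
  edge (2,21)–(3,13): clear
  edge (3,13)–(11,13): clear
  edge (11,13)–(11,24): clear
  edge (11,24)–(6,23): clear
  edge (6,23)–(2,21): clear
  midpoint (21/2,17/2) outside
  → clear
Obstacle 2 [(14,18) (23,14) (23,16) (22,23)]:
  edge (14,18)–(23,14): clear
  edge (23,14)–(23,16): clear
  edge (23,16)–(22,23): clear
  edge (22,23)–(14,18): clear
  midpoint (21/2,17/2) outside
  → clear
Obstacle 3 [(13,4) (20,2) (23,4) (23,6)]:
  edge (13,4)–(20,2): clear
  edge (20,2)–(23,4): clear
  edge (23,4)–(23,6): clear
  edge (23,6)–(13,4): clear
  midpoint (21/2,17/2) outside
  → clear
Obstacle 4 [(0,10) (3,4) (10,0) (9,3) (2,10)]:
  edge (0,10)–(3,4): clear
  edge (3,4)–(10,0): clear
  edge (10,0)–(9,3): clear
  edge (9,3)–(2,10): clear
  edge (2,10)–(0,10): clear
  midpoint (21/2,17/2) outside
  → clear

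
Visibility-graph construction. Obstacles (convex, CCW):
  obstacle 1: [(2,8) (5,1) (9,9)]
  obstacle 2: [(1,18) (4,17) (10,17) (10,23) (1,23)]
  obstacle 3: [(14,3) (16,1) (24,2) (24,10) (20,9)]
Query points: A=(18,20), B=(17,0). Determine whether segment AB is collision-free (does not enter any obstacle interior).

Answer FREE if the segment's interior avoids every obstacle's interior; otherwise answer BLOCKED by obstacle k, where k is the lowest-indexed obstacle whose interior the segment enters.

Obstacle 1 [(2,8) (5,1) (9,9)]:
  edge (2,8)–(5,1): clear
  edge (5,1)–(9,9): clear
  edge (9,9)–(2,8): clear
  midpoint (35/2,10) outside
  → clear
Obstacle 2 [(1,18) (4,17) (10,17) (10,23) (1,23)]:
  edge (1,18)–(4,17): clear
  edge (4,17)–(10,17): clear
  edge (10,17)–(10,23): clear
  edge (10,23)–(1,23): clear
  edge (1,23)–(1,18): clear
  midpoint (35/2,10) outside
  → clear
Obstacle 3 [(14,3) (16,1) (24,2) (24,10) (20,9)]:
  edge (14,3)–(16,1): clear
  edge (16,1)–(24,2): crosses AB
  edge (24,2)–(24,10): clear
  edge (24,10)–(20,9): clear
  edge (20,9)–(14,3): crosses AB
  → BLOCKED

BLOCKED by obstacle 3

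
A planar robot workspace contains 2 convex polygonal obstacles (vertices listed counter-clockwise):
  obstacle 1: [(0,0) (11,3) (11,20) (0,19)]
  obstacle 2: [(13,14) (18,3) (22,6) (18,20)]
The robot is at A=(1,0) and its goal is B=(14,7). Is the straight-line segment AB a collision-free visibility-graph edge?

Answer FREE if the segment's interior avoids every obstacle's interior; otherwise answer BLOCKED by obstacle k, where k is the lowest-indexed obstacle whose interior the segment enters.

BLOCKED by obstacle 1

Obstacle 1 [(0,0) (11,3) (11,20) (0,19)]:
  edge (0,0)–(11,3): crosses AB
  edge (11,3)–(11,20): crosses AB
  edge (11,20)–(0,19): clear
  edge (0,19)–(0,0): clear
  → BLOCKED
Obstacle 2 [(13,14) (18,3) (22,6) (18,20)]:
  edge (13,14)–(18,3): clear
  edge (18,3)–(22,6): clear
  edge (22,6)–(18,20): clear
  edge (18,20)–(13,14): clear
  midpoint (15/2,7/2) outside
  → clear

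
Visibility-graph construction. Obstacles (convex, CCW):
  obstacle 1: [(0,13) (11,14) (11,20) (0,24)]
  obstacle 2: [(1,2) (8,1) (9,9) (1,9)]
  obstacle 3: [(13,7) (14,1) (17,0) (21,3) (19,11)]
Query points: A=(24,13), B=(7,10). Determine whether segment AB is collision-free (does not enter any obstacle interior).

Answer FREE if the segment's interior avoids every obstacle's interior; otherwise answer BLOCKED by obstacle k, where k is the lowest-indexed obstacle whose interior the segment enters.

FREE

Obstacle 1 [(0,13) (11,14) (11,20) (0,24)]:
  edge (0,13)–(11,14): clear
  edge (11,14)–(11,20): clear
  edge (11,20)–(0,24): clear
  edge (0,24)–(0,13): clear
  midpoint (31/2,23/2) outside
  → clear
Obstacle 2 [(1,2) (8,1) (9,9) (1,9)]:
  edge (1,2)–(8,1): clear
  edge (8,1)–(9,9): clear
  edge (9,9)–(1,9): clear
  edge (1,9)–(1,2): clear
  midpoint (31/2,23/2) outside
  → clear
Obstacle 3 [(13,7) (14,1) (17,0) (21,3) (19,11)]:
  edge (13,7)–(14,1): clear
  edge (14,1)–(17,0): clear
  edge (17,0)–(21,3): clear
  edge (21,3)–(19,11): clear
  edge (19,11)–(13,7): clear
  midpoint (31/2,23/2) outside
  → clear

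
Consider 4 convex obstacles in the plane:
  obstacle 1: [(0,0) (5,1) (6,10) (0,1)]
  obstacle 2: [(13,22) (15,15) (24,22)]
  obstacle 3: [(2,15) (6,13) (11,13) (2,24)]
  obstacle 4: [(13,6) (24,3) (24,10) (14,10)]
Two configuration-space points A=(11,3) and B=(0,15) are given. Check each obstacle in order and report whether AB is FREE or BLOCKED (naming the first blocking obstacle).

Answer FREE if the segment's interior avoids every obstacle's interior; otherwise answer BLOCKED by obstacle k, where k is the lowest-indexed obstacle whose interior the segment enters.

Obstacle 1 [(0,0) (5,1) (6,10) (0,1)]:
  edge (0,0)–(5,1): clear
  edge (5,1)–(6,10): crosses AB
  edge (6,10)–(0,1): crosses AB
  edge (0,1)–(0,0): clear
  → BLOCKED
Obstacle 2 [(13,22) (15,15) (24,22)]:
  edge (13,22)–(15,15): clear
  edge (15,15)–(24,22): clear
  edge (24,22)–(13,22): clear
  midpoint (11/2,9) outside
  → clear
Obstacle 3 [(2,15) (6,13) (11,13) (2,24)]:
  edge (2,15)–(6,13): clear
  edge (6,13)–(11,13): clear
  edge (11,13)–(2,24): clear
  edge (2,24)–(2,15): clear
  midpoint (11/2,9) outside
  → clear
Obstacle 4 [(13,6) (24,3) (24,10) (14,10)]:
  edge (13,6)–(24,3): clear
  edge (24,3)–(24,10): clear
  edge (24,10)–(14,10): clear
  edge (14,10)–(13,6): clear
  midpoint (11/2,9) outside
  → clear

BLOCKED by obstacle 1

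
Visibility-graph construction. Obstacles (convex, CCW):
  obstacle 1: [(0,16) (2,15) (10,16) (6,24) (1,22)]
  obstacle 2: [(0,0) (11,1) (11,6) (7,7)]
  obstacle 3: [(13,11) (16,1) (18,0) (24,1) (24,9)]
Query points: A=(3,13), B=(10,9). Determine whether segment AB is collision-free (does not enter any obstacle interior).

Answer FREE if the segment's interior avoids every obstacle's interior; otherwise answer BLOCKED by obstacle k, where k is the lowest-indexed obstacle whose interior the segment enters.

FREE

Obstacle 1 [(0,16) (2,15) (10,16) (6,24) (1,22)]:
  edge (0,16)–(2,15): clear
  edge (2,15)–(10,16): clear
  edge (10,16)–(6,24): clear
  edge (6,24)–(1,22): clear
  edge (1,22)–(0,16): clear
  midpoint (13/2,11) outside
  → clear
Obstacle 2 [(0,0) (11,1) (11,6) (7,7)]:
  edge (0,0)–(11,1): clear
  edge (11,1)–(11,6): clear
  edge (11,6)–(7,7): clear
  edge (7,7)–(0,0): clear
  midpoint (13/2,11) outside
  → clear
Obstacle 3 [(13,11) (16,1) (18,0) (24,1) (24,9)]:
  edge (13,11)–(16,1): clear
  edge (16,1)–(18,0): clear
  edge (18,0)–(24,1): clear
  edge (24,1)–(24,9): clear
  edge (24,9)–(13,11): clear
  midpoint (13/2,11) outside
  → clear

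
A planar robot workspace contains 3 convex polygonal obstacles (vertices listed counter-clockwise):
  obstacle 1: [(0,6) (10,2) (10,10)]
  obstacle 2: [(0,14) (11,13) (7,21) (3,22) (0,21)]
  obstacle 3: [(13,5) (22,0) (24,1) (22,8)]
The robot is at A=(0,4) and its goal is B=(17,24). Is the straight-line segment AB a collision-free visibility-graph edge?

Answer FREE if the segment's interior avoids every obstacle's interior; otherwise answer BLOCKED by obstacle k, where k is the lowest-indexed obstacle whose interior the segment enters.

BLOCKED by obstacle 1

Obstacle 1 [(0,6) (10,2) (10,10)]:
  edge (0,6)–(10,2): crosses AB
  edge (10,2)–(10,10): clear
  edge (10,10)–(0,6): crosses AB
  → BLOCKED
Obstacle 2 [(0,14) (11,13) (7,21) (3,22) (0,21)]:
  edge (0,14)–(11,13): crosses AB
  edge (11,13)–(7,21): crosses AB
  edge (7,21)–(3,22): clear
  edge (3,22)–(0,21): clear
  edge (0,21)–(0,14): clear
  → BLOCKED
Obstacle 3 [(13,5) (22,0) (24,1) (22,8)]:
  edge (13,5)–(22,0): clear
  edge (22,0)–(24,1): clear
  edge (24,1)–(22,8): clear
  edge (22,8)–(13,5): clear
  midpoint (17/2,14) outside
  → clear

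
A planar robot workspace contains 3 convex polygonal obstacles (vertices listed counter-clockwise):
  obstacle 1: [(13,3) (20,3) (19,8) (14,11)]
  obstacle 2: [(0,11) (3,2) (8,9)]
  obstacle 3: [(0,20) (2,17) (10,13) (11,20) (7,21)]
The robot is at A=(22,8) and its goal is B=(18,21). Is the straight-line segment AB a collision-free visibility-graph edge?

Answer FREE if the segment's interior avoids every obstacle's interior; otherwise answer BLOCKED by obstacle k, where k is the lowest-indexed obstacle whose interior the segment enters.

Obstacle 1 [(13,3) (20,3) (19,8) (14,11)]:
  edge (13,3)–(20,3): clear
  edge (20,3)–(19,8): clear
  edge (19,8)–(14,11): clear
  edge (14,11)–(13,3): clear
  midpoint (20,29/2) outside
  → clear
Obstacle 2 [(0,11) (3,2) (8,9)]:
  edge (0,11)–(3,2): clear
  edge (3,2)–(8,9): clear
  edge (8,9)–(0,11): clear
  midpoint (20,29/2) outside
  → clear
Obstacle 3 [(0,20) (2,17) (10,13) (11,20) (7,21)]:
  edge (0,20)–(2,17): clear
  edge (2,17)–(10,13): clear
  edge (10,13)–(11,20): clear
  edge (11,20)–(7,21): clear
  edge (7,21)–(0,20): clear
  midpoint (20,29/2) outside
  → clear

FREE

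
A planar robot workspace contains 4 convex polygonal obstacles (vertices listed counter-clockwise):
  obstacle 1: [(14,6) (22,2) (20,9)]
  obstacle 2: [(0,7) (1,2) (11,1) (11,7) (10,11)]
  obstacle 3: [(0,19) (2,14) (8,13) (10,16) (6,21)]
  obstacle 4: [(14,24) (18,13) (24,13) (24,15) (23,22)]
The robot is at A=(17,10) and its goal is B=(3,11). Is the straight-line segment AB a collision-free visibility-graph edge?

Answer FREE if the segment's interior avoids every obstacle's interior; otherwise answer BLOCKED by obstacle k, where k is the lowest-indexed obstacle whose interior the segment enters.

Obstacle 1 [(14,6) (22,2) (20,9)]:
  edge (14,6)–(22,2): clear
  edge (22,2)–(20,9): clear
  edge (20,9)–(14,6): clear
  midpoint (10,21/2) outside
  → clear
Obstacle 2 [(0,7) (1,2) (11,1) (11,7) (10,11)]:
  edge (0,7)–(1,2): clear
  edge (1,2)–(11,1): clear
  edge (11,1)–(11,7): clear
  edge (11,7)–(10,11): crosses AB
  edge (10,11)–(0,7): crosses AB
  → BLOCKED
Obstacle 3 [(0,19) (2,14) (8,13) (10,16) (6,21)]:
  edge (0,19)–(2,14): clear
  edge (2,14)–(8,13): clear
  edge (8,13)–(10,16): clear
  edge (10,16)–(6,21): clear
  edge (6,21)–(0,19): clear
  midpoint (10,21/2) outside
  → clear
Obstacle 4 [(14,24) (18,13) (24,13) (24,15) (23,22)]:
  edge (14,24)–(18,13): clear
  edge (18,13)–(24,13): clear
  edge (24,13)–(24,15): clear
  edge (24,15)–(23,22): clear
  edge (23,22)–(14,24): clear
  midpoint (10,21/2) outside
  → clear

BLOCKED by obstacle 2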